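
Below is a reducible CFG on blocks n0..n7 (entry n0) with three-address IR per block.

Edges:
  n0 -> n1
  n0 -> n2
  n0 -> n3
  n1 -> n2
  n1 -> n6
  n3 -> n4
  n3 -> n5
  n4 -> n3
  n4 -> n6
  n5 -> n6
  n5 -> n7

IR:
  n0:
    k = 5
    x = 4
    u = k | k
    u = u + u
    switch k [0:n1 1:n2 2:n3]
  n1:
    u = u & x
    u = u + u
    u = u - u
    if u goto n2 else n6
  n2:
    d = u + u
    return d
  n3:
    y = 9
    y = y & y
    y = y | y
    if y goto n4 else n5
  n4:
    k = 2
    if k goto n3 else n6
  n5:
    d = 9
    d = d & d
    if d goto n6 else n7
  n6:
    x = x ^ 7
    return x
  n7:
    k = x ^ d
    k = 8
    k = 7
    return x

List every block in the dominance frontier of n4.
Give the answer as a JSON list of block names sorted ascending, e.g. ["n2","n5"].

idom tree: n1←n0 n2←n0 n3←n0 n4←n3 n5←n3 n6←n0 n7←n5
Dom at joins:
  n2: preds {n0,n1}: {n0} ∩ {n0,n1} = {n0}; idom=n0
  n3: preds {n0,n4}: {n0} ∩ {n0,n3,n4} = {n0}; idom=n0
  n6: preds {n1,n4,n5}: {n0,n1} ∩ {n0,n3,n4} ∩ {n0,n3,n5} = {n0}; idom=n0

DF derivation:
  n2←n0: walk · to n0
  n2←n1: walk n1 to n0
  n3←n0: walk · to n0
  n3←n4: walk n4→n3 to n0
  n6←n1: walk n1 to n0
  n6←n4: walk n4→n3 to n0
  n6←n5: walk n5→n3 to n0
  n0: DF=∅
  n1: DF={n2,n6}
  n2: DF=∅
  n3: DF={n3,n6}
  n4: DF={n3,n6}
  n5: DF={n6}
  n6: DF=∅
  n7: DF=∅

DF(n4) = ["n3", "n6"]

Answer: ["n3", "n6"]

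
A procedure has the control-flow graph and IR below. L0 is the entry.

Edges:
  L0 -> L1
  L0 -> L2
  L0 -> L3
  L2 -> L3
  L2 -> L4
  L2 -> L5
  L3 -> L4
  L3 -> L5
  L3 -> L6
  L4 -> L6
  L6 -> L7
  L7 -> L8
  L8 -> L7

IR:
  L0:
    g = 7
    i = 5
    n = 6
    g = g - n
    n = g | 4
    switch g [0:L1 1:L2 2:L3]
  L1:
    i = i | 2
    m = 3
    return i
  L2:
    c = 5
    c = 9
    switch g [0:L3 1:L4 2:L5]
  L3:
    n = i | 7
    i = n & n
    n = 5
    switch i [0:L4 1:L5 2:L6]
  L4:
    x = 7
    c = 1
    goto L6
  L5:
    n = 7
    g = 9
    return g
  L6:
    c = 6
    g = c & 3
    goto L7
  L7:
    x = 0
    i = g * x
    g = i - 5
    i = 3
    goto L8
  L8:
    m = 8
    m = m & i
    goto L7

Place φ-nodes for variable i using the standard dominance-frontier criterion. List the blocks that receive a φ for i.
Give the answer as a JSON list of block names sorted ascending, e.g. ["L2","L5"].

Answer: ["L4", "L5", "L6", "L7"]

Derivation:
idom tree: L1←L0 L2←L0 L3←L0 L4←L0 L5←L0 L6←L0 L7←L6 L8←L7
Join-block Dom:
  L3: preds {L0,L2}: {L0} ∩ {L0,L2} = {L0}; idom=L0
  L4: preds {L2,L3}: {L0,L2} ∩ {L0,L3} = {L0}; idom=L0
  L5: preds {L2,L3}: {L0,L2} ∩ {L0,L3} = {L0}; idom=L0
  L6: preds {L3,L4}: {L0,L3} ∩ {L0,L4} = {L0}; idom=L0
  L7: preds {L6,L8}: {L0,L6} ∩ {L0,L6,L7,L8} = {L0,L6}; idom=L6

DF derivation:
  L3←L0: walk · to L0
  L3←L2: walk L2 to L0
  L4←L2: walk L2 to L0
  L4←L3: walk L3 to L0
  L5←L2: walk L2 to L0
  L5←L3: walk L3 to L0
  L6←L3: walk L3 to L0
  L6←L4: walk L4 to L0
  L7←L6: walk · to L6
  L7←L8: walk L8→L7 to L6
  L0: DF=∅
  L1: DF=∅
  L2: DF={L3,L4,L5}
  L3: DF={L4,L5,L6}
  L4: DF={L6}
  L5: DF=∅
  L6: DF=∅
  L7: DF={L7}
  L8: DF={L7}

φ for i: defs {L0,L1,L3,L7}
  DF⁺ = {L4,L5,L6,L7}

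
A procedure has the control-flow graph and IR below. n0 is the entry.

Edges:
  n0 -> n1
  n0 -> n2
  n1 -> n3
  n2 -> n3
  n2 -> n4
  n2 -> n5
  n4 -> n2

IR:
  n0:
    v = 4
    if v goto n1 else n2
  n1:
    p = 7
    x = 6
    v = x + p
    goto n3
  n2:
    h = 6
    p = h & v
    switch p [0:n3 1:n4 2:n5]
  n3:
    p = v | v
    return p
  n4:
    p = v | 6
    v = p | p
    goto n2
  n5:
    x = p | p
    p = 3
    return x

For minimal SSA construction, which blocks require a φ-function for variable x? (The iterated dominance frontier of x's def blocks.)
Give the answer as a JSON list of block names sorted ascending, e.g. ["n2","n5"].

Answer: ["n3"]

Derivation:
idom tree: n1←n0 n2←n0 n3←n0 n4←n2 n5←n2
Dom∩ at merges:
  n2: preds {n0,n4}: {n0} ∩ {n0,n2,n4} = {n0}; idom=n0
  n3: preds {n1,n2}: {n0,n1} ∩ {n0,n2} = {n0}; idom=n0

DF derivation:
  join n2 pred n0: · stop@n0
  join n2 pred n4: n4→n2 stop@n0
  join n3 pred n1: n1 stop@n0
  join n3 pred n2: n2 stop@n0
  n0: DF=∅
  n1: DF={n3}
  n2: DF={n2,n3}
  n3: DF=∅
  n4: DF={n2}
  n5: DF=∅

φ for x: defs {n1,n5}
  DF⁺ = {n3}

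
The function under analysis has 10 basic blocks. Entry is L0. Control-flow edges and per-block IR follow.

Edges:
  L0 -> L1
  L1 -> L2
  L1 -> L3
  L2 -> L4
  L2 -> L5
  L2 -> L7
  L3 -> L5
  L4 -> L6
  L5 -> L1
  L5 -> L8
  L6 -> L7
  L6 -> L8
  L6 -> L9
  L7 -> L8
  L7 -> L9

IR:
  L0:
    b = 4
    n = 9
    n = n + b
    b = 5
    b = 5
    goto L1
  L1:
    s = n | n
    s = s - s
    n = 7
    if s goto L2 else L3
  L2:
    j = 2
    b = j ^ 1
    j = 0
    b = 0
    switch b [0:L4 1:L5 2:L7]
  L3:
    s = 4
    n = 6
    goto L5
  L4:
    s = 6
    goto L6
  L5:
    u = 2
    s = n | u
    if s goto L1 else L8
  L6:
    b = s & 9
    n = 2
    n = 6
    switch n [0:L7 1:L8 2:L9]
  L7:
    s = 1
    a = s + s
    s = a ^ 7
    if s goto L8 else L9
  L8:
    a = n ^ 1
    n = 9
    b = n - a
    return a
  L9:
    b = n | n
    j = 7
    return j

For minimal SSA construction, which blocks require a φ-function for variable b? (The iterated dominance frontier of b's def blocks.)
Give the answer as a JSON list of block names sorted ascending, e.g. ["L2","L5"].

idom tree: L1←L0 L2←L1 L3←L1 L4←L2 L5←L1 L6←L4 L7←L2 L8←L1 L9←L2
Join-block Dom:
  L1: preds {L0,L5}: {L0} ∩ {L0,L1,L5} = {L0}; idom=L0
  L5: preds {L2,L3}: {L0,L1,L2} ∩ {L0,L1,L3} = {L0,L1}; idom=L1
  L7: preds {L2,L6}: {L0,L1,L2} ∩ {L0,L1,L2,L4,L6} = {L0,L1,L2}; idom=L2
  L8: preds {L5,L6,L7}: {L0,L1,L5} ∩ {L0,L1,L2,L4,L6} ∩ {L0,L1,L2,L7} = {L0,L1}; idom=L1
  L9: preds {L6,L7}: {L0,L1,L2,L4,L6} ∩ {L0,L1,L2,L7} = {L0,L1,L2}; idom=L2

DF derivation:
  L1←L0: walk · to L0
  L1←L5: walk L5→L1 to L0
  L5←L2: walk L2 to L1
  L5←L3: walk L3 to L1
  L7←L2: walk · to L2
  L7←L6: walk L6→L4 to L2
  L8←L5: walk L5 to L1
  L8←L6: walk L6→L4→L2 to L1
  L8←L7: walk L7→L2 to L1
  L9←L6: walk L6→L4 to L2
  L9←L7: walk L7 to L2
  L0 → ∅
  L1 → {L1}
  L2 → {L5,L8}
  L3 → {L5}
  L4 → {L7,L8,L9}
  L5 → {L1,L8}
  L6 → {L7,L8,L9}
  L7 → {L8,L9}
  L8 → ∅
  L9 → ∅

φ for b: defs {L0,L2,L6,L8,L9}
  DF⁺ = {L1,L5,L7,L8,L9}

Answer: ["L1", "L5", "L7", "L8", "L9"]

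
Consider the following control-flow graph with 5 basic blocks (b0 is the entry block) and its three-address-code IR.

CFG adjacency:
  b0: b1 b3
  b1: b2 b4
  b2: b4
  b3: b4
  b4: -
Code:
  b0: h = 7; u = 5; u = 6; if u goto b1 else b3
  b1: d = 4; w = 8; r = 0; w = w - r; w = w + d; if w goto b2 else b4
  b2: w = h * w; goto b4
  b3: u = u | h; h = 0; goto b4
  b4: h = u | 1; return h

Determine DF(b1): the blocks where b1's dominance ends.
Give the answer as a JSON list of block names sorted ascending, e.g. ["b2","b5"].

Answer: ["b4"]

Analysis:
idom tree: b1←b0 b2←b1 b3←b0 b4←b0
Dom∩ at merges:
  b4: preds {b1,b2,b3}: {b0,b1} ∩ {b0,b1,b2} ∩ {b0,b3} = {b0}; idom=b0

DF walk-up:
  join b4 pred b1: b1 stop@b0
  join b4 pred b2: b2→b1 stop@b0
  join b4 pred b3: b3 stop@b0
  b0 → ∅
  b1 → {b4}
  b2 → {b4}
  b3 → {b4}
  b4 → ∅

DF(b1) = ["b4"]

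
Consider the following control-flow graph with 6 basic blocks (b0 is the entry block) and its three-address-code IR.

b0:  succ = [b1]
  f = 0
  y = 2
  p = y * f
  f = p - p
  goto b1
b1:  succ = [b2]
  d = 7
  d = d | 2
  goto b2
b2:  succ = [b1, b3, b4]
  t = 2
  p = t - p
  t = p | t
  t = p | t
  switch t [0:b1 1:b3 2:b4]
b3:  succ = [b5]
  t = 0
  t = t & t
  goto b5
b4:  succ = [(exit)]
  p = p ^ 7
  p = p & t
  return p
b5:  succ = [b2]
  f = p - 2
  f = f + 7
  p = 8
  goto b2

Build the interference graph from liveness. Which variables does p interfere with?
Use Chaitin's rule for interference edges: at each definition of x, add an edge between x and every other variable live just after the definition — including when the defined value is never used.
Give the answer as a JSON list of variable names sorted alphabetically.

Block summaries:
  b0: {f,p,y} / ∅
  b1: {d} / ∅
  b2: {p,t} / {p}
  b3: {t} / ∅
  b4: {p} / {p,t}
  b5: {f,p} / {p}

Backward fixpoint:
  b0 li=∅ lo={p}
  b1 li={p} lo={p}
  b2 li={p} lo={p,t}
  b3 li={p} lo={p}
  b4 li={p,t} lo=∅
  b5 li={p} lo={p}

Conflict graph:
  d: {p}
  f: {p,y}
  p: {d,f,t}
  t: {p}
  y: {f}

N(p) = ["d", "f", "t"]

Answer: ["d", "f", "t"]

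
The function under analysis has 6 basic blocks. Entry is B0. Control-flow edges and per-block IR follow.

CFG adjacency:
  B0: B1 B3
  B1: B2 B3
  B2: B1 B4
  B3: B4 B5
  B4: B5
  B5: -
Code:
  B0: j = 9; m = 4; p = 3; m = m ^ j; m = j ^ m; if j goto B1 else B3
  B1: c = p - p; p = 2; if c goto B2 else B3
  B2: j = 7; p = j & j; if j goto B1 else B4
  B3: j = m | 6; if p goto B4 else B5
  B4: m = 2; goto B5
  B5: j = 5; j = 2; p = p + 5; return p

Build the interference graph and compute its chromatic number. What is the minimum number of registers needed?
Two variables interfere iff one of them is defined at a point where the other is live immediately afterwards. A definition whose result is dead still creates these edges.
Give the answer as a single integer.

Answer: 3

Derivation:
Per-block:
  B0: {j,m,p} / ∅
  B1: {c,p} / {p}
  B2: {j,p} / ∅
  B3: {j} / {m,p}
  B4: {m} / ∅
  B5: {j,p} / {p}

Live sets:
  B0: in=∅ out={m,p}
  B1: in={m,p} out={m,p}
  B2: in={m} out={m,p}
  B3: in={m,p} out={p}
  B4: in={p} out={p}
  B5: in={p} out=∅

Interference:
  c↔{m,p}
  j↔{m,p}
  m↔{c,j,p}
  p↔{c,j,m}

Colouring:
  clique {c,m,p} ⇒ need ≥ 3
  assign c→c2 j→c2 m→c0 p→c1 — no edge inside a register ⇒ χ ≤ 3
  χ = 3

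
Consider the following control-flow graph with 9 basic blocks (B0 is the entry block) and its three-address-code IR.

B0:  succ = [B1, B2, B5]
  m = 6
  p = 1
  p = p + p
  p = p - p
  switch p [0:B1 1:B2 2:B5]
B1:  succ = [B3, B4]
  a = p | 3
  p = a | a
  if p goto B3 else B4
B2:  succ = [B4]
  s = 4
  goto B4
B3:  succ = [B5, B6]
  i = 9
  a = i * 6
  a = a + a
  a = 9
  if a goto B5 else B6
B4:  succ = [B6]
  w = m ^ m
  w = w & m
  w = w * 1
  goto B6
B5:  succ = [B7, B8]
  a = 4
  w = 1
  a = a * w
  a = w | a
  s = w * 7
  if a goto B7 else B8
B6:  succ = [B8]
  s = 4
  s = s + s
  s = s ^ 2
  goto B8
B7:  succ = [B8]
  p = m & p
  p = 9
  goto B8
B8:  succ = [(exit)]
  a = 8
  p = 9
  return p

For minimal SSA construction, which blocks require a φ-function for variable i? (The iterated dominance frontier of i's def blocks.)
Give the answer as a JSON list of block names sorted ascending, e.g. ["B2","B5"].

Answer: ["B5", "B6", "B8"]

Derivation:
idom tree: B1←B0 B2←B0 B3←B1 B4←B0 B5←B0 B6←B0 B7←B5 B8←B0
Dom at joins:
  B4: preds {B1,B2}: {B0,B1} ∩ {B0,B2} = {B0}; idom=B0
  B5: preds {B0,B3}: {B0} ∩ {B0,B1,B3} = {B0}; idom=B0
  B6: preds {B3,B4}: {B0,B1,B3} ∩ {B0,B4} = {B0}; idom=B0
  B8: preds {B5,B6,B7}: {B0,B5} ∩ {B0,B6} ∩ {B0,B5,B7} = {B0}; idom=B0

DF walk-up:
  B4←B1: walk B1 to B0
  B4←B2: walk B2 to B0
  B5←B0: walk · to B0
  B5←B3: walk B3→B1 to B0
  B6←B3: walk B3→B1 to B0
  B6←B4: walk B4 to B0
  B8←B5: walk B5 to B0
  B8←B6: walk B6 to B0
  B8←B7: walk B7→B5 to B0
  B0 → ∅
  B1 → {B4,B5,B6}
  B2 → {B4}
  B3 → {B5,B6}
  B4 → {B6}
  B5 → {B8}
  B6 → {B8}
  B7 → {B8}
  B8 → ∅

φ for i: defs {B3}
  DF⁺ = {B5,B6,B8}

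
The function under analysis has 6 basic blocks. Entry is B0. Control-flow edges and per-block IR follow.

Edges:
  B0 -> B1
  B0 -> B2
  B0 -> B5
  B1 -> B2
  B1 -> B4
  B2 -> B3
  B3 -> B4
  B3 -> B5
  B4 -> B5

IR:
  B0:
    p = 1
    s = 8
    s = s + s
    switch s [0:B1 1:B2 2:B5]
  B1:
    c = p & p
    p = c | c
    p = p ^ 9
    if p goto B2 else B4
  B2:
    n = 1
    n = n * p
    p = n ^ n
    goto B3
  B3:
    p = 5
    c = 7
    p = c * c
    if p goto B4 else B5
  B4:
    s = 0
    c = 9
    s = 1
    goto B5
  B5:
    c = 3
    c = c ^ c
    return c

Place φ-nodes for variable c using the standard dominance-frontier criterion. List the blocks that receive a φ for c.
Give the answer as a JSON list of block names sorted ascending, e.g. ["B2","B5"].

Answer: ["B2", "B4", "B5"]

Analysis:
idom tree: B1←B0 B2←B0 B3←B2 B4←B0 B5←B0
Dom∩ at merges:
  B2: preds {B0,B1}: {B0} ∩ {B0,B1} = {B0}; idom=B0
  B4: preds {B1,B3}: {B0,B1} ∩ {B0,B2,B3} = {B0}; idom=B0
  B5: preds {B0,B3,B4}: {B0} ∩ {B0,B2,B3} ∩ {B0,B4} = {B0}; idom=B0

DF walk-up:
  B2←B0: walk · to B0
  B2←B1: walk B1 to B0
  B4←B1: walk B1 to B0
  B4←B3: walk B3→B2 to B0
  B5←B0: walk · to B0
  B5←B3: walk B3→B2 to B0
  B5←B4: walk B4 to B0
  B0 → ∅
  B1 → {B2,B4}
  B2 → {B4,B5}
  B3 → {B4,B5}
  B4 → {B5}
  B5 → ∅

φ for c: defs {B1,B3,B4,B5}
  DF⁺ = {B2,B4,B5}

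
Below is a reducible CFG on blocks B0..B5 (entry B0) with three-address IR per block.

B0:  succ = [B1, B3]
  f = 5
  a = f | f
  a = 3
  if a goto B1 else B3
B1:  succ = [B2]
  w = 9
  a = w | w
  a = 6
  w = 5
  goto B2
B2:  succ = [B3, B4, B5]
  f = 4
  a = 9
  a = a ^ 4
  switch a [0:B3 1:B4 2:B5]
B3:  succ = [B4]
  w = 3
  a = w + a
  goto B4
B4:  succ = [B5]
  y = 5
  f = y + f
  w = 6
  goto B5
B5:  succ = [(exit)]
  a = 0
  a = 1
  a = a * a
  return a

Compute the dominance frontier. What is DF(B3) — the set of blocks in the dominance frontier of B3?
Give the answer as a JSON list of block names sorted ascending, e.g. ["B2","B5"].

Answer: ["B4"]

Derivation:
idom tree: B1←B0 B2←B1 B3←B0 B4←B0 B5←B0
Dom∩ at merges:
  B3: preds {B0,B2}: {B0} ∩ {B0,B1,B2} = {B0}; idom=B0
  B4: preds {B2,B3}: {B0,B1,B2} ∩ {B0,B3} = {B0}; idom=B0
  B5: preds {B2,B4}: {B0,B1,B2} ∩ {B0,B4} = {B0}; idom=B0

DF derivation:
  B3←B0: walk · to B0
  B3←B2: walk B2→B1 to B0
  B4←B2: walk B2→B1 to B0
  B4←B3: walk B3 to B0
  B5←B2: walk B2→B1 to B0
  B5←B4: walk B4 to B0
  DF(B0)=∅
  DF(B1)={B3,B4,B5}
  DF(B2)={B3,B4,B5}
  DF(B3)={B4}
  DF(B4)={B5}
  DF(B5)=∅

DF(B3) = ["B4"]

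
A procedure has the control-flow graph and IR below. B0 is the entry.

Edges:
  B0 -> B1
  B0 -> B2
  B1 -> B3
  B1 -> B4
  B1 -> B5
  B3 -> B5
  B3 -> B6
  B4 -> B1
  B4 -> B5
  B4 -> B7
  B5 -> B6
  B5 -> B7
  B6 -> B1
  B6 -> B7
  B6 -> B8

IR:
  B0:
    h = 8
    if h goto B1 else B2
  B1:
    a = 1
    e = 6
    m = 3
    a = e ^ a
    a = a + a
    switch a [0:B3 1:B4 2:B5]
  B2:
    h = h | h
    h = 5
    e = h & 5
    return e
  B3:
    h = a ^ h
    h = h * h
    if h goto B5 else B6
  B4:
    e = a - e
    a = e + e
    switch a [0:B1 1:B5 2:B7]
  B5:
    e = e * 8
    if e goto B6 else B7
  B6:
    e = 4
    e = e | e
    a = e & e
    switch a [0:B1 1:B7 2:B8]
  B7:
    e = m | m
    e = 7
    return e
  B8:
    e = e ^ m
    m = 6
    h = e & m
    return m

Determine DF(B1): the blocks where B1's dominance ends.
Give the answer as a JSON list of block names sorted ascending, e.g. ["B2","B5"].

Answer: ["B1"]

Analysis:
idom tree: B1←B0 B2←B0 B3←B1 B4←B1 B5←B1 B6←B1 B7←B1 B8←B6
Join-block Dom:
  B1: preds {B0,B4,B6}: {B0} ∩ {B0,B1,B4} ∩ {B0,B1,B6} = {B0}; idom=B0
  B5: preds {B1,B3,B4}: {B0,B1} ∩ {B0,B1,B3} ∩ {B0,B1,B4} = {B0,B1}; idom=B1
  B6: preds {B3,B5}: {B0,B1,B3} ∩ {B0,B1,B5} = {B0,B1}; idom=B1
  B7: preds {B4,B5,B6}: {B0,B1,B4} ∩ {B0,B1,B5} ∩ {B0,B1,B6} = {B0,B1}; idom=B1

DF walk-up:
  B1←B0: walk · to B0
  B1←B4: walk B4→B1 to B0
  B1←B6: walk B6→B1 to B0
  B5←B1: walk · to B1
  B5←B3: walk B3 to B1
  B5←B4: walk B4 to B1
  B6←B3: walk B3 to B1
  B6←B5: walk B5 to B1
  B7←B4: walk B4 to B1
  B7←B5: walk B5 to B1
  B7←B6: walk B6 to B1
  DF(B0)=∅
  DF(B1)={B1}
  DF(B2)=∅
  DF(B3)={B5,B6}
  DF(B4)={B1,B5,B7}
  DF(B5)={B6,B7}
  DF(B6)={B1,B7}
  DF(B7)=∅
  DF(B8)=∅

DF(B1) = ["B1"]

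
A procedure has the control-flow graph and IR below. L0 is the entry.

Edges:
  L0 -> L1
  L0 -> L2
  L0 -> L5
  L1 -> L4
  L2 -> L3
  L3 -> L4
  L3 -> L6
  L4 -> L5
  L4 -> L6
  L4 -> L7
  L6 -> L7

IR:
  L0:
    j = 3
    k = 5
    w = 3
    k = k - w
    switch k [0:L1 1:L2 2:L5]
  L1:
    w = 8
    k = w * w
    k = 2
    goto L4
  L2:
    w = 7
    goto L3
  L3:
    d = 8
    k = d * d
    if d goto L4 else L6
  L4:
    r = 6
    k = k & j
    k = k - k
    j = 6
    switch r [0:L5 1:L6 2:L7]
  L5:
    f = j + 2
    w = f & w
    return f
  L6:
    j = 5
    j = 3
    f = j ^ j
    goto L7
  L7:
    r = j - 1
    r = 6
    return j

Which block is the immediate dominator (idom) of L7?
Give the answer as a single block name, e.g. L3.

idom tree: L1←L0 L2←L0 L3←L2 L4←L0 L5←L0 L6←L0 L7←L0
Dom at joins:
  L4: preds {L1,L3}: {L0,L1} ∩ {L0,L2,L3} = {L0}; idom=L0
  L5: preds {L0,L4}: {L0} ∩ {L0,L4} = {L0}; idom=L0
  L6: preds {L3,L4}: {L0,L2,L3} ∩ {L0,L4} = {L0}; idom=L0
  L7: preds {L4,L6}: {L0,L4} ∩ {L0,L6} = {L0}; idom=L0

idom(L7) = L0

Answer: L0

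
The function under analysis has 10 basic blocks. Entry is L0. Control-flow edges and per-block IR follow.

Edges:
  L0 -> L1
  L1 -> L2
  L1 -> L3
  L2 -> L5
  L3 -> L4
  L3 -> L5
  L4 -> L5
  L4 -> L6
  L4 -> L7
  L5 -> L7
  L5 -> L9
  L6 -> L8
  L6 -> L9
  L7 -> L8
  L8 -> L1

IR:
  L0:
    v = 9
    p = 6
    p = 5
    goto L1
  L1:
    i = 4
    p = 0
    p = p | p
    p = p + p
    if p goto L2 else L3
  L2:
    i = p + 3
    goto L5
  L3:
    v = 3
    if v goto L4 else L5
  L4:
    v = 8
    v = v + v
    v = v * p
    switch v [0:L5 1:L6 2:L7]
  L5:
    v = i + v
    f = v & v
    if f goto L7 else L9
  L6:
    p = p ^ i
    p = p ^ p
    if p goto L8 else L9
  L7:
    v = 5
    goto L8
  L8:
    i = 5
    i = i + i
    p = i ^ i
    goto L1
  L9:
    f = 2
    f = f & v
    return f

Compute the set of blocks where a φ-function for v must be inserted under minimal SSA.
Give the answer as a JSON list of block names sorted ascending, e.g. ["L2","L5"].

Answer: ["L1", "L5", "L7", "L8", "L9"]

Analysis:
idom tree: L1←L0 L2←L1 L3←L1 L4←L3 L5←L1 L6←L4 L7←L1 L8←L1 L9←L1
Dom at joins:
  L1: preds {L0,L8}: {L0} ∩ {L0,L1,L8} = {L0}; idom=L0
  L5: preds {L2,L3,L4}: {L0,L1,L2} ∩ {L0,L1,L3} ∩ {L0,L1,L3,L4} = {L0,L1}; idom=L1
  L7: preds {L4,L5}: {L0,L1,L3,L4} ∩ {L0,L1,L5} = {L0,L1}; idom=L1
  L8: preds {L6,L7}: {L0,L1,L3,L4,L6} ∩ {L0,L1,L7} = {L0,L1}; idom=L1
  L9: preds {L5,L6}: {L0,L1,L5} ∩ {L0,L1,L3,L4,L6} = {L0,L1}; idom=L1

Frontier:
  L1←L0: walk · to L0
  L1←L8: walk L8→L1 to L0
  L5←L2: walk L2 to L1
  L5←L3: walk L3 to L1
  L5←L4: walk L4→L3 to L1
  L7←L4: walk L4→L3 to L1
  L7←L5: walk L5 to L1
  L8←L6: walk L6→L4→L3 to L1
  L8←L7: walk L7 to L1
  L9←L5: walk L5 to L1
  L9←L6: walk L6→L4→L3 to L1
  DF(L0)=∅
  DF(L1)={L1}
  DF(L2)={L5}
  DF(L3)={L5,L7,L8,L9}
  DF(L4)={L5,L7,L8,L9}
  DF(L5)={L7,L9}
  DF(L6)={L8,L9}
  DF(L7)={L8}
  DF(L8)={L1}
  DF(L9)=∅

φ for v: defs {L0,L3,L4,L5,L7}
  DF⁺ = {L1,L5,L7,L8,L9}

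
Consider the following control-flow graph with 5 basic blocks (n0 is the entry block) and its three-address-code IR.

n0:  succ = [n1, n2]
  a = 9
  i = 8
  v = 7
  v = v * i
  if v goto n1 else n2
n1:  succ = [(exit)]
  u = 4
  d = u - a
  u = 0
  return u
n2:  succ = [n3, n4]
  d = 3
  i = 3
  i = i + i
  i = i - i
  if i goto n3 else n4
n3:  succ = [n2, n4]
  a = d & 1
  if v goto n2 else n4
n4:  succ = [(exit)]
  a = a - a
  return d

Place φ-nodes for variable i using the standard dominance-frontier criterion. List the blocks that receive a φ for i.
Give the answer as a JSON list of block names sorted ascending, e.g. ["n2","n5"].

idom tree: n1←n0 n2←n0 n3←n2 n4←n2
Join-block Dom:
  n2: preds {n0,n3}: {n0} ∩ {n0,n2,n3} = {n0}; idom=n0
  n4: preds {n2,n3}: {n0,n2} ∩ {n0,n2,n3} = {n0,n2}; idom=n2

DF derivation:
  join n2 pred n0: · stop@n0
  join n2 pred n3: n3→n2 stop@n0
  join n4 pred n2: · stop@n2
  join n4 pred n3: n3 stop@n2
  DF(n0)=∅
  DF(n1)=∅
  DF(n2)={n2}
  DF(n3)={n2,n4}
  DF(n4)=∅

φ for i: defs {n0,n2}
  DF⁺ = {n2}

Answer: ["n2"]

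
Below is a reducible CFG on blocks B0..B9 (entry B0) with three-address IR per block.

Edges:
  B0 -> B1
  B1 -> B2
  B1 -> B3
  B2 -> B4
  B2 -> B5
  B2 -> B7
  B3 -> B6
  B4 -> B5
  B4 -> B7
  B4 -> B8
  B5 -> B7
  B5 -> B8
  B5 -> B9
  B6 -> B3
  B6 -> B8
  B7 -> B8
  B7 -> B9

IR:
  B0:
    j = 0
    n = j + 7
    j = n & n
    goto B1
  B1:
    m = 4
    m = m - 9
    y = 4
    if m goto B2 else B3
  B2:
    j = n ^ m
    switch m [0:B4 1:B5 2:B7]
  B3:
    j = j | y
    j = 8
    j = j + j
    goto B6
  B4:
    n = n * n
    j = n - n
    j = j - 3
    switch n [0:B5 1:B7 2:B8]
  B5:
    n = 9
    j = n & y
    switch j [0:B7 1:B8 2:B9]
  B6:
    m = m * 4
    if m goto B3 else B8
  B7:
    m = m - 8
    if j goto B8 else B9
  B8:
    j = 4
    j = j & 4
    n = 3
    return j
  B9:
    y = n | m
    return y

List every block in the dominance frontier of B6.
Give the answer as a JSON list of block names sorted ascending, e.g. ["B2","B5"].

Answer: ["B3", "B8"]

Working:
idom tree: B1←B0 B2←B1 B3←B1 B4←B2 B5←B2 B6←B3 B7←B2 B8←B1 B9←B2
Dom at joins:
  B3: preds {B1,B6}: {B0,B1} ∩ {B0,B1,B3,B6} = {B0,B1}; idom=B1
  B5: preds {B2,B4}: {B0,B1,B2} ∩ {B0,B1,B2,B4} = {B0,B1,B2}; idom=B2
  B7: preds {B2,B4,B5}: {B0,B1,B2} ∩ {B0,B1,B2,B4} ∩ {B0,B1,B2,B5} = {B0,B1,B2}; idom=B2
  B8: preds {B4,B5,B6,B7}: {B0,B1,B2,B4} ∩ {B0,B1,B2,B5} ∩ {B0,B1,B3,B6} ∩ {B0,B1,B2,B7} = {B0,B1}; idom=B1
  B9: preds {B5,B7}: {B0,B1,B2,B5} ∩ {B0,B1,B2,B7} = {B0,B1,B2}; idom=B2

DF derivation:
  join B3 pred B1: · stop@B1
  join B3 pred B6: B6→B3 stop@B1
  join B5 pred B2: · stop@B2
  join B5 pred B4: B4 stop@B2
  join B7 pred B2: · stop@B2
  join B7 pred B4: B4 stop@B2
  join B7 pred B5: B5 stop@B2
  join B8 pred B4: B4→B2 stop@B1
  join B8 pred B5: B5→B2 stop@B1
  join B8 pred B6: B6→B3 stop@B1
  join B8 pred B7: B7→B2 stop@B1
  join B9 pred B5: B5 stop@B2
  join B9 pred B7: B7 stop@B2
  DF(B0)=∅
  DF(B1)=∅
  DF(B2)={B8}
  DF(B3)={B3,B8}
  DF(B4)={B5,B7,B8}
  DF(B5)={B7,B8,B9}
  DF(B6)={B3,B8}
  DF(B7)={B8,B9}
  DF(B8)=∅
  DF(B9)=∅

DF(B6) = ["B3", "B8"]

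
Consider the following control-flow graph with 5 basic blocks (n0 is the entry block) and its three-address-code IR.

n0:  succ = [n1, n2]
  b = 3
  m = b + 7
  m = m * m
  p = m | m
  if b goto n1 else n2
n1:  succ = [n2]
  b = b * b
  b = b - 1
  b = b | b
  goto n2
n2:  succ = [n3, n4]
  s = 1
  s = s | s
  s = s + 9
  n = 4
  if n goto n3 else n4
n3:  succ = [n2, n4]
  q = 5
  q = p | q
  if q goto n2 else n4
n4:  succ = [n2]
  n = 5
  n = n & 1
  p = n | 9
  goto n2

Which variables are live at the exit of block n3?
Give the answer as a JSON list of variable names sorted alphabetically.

Answer: ["p"]

Analysis:
Block summaries:
  n0: {b,m,p} / ∅
  n1: {b} / {b}
  n2: {n,s} / ∅
  n3: {q} / {p}
  n4: {n,p} / ∅

Live sets:
  live n0: ∅→{b,p}
  live n1: {b,p}→{p}
  live n2: {p}→{p}
  live n3: {p}→{p}
  live n4: ∅→{p}

live-out(n3) = ["p"]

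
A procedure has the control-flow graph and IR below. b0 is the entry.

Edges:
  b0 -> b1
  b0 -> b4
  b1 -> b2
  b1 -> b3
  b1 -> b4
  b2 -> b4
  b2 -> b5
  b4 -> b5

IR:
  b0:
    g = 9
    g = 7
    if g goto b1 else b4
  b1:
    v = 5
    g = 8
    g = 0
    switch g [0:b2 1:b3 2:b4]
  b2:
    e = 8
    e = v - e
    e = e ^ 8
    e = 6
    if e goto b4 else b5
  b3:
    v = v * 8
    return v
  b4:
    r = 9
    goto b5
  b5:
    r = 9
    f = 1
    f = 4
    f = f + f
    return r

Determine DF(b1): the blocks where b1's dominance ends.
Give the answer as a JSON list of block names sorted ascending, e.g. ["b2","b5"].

idom tree: b1←b0 b2←b1 b3←b1 b4←b0 b5←b0
Dom at joins:
  b4: preds {b0,b1,b2}: {b0} ∩ {b0,b1} ∩ {b0,b1,b2} = {b0}; idom=b0
  b5: preds {b2,b4}: {b0,b1,b2} ∩ {b0,b4} = {b0}; idom=b0

DF derivation:
  join b4 pred b0: · stop@b0
  join b4 pred b1: b1 stop@b0
  join b4 pred b2: b2→b1 stop@b0
  join b5 pred b2: b2→b1 stop@b0
  join b5 pred b4: b4 stop@b0
  b0: DF=∅
  b1: DF={b4,b5}
  b2: DF={b4,b5}
  b3: DF=∅
  b4: DF={b5}
  b5: DF=∅

DF(b1) = ["b4", "b5"]

Answer: ["b4", "b5"]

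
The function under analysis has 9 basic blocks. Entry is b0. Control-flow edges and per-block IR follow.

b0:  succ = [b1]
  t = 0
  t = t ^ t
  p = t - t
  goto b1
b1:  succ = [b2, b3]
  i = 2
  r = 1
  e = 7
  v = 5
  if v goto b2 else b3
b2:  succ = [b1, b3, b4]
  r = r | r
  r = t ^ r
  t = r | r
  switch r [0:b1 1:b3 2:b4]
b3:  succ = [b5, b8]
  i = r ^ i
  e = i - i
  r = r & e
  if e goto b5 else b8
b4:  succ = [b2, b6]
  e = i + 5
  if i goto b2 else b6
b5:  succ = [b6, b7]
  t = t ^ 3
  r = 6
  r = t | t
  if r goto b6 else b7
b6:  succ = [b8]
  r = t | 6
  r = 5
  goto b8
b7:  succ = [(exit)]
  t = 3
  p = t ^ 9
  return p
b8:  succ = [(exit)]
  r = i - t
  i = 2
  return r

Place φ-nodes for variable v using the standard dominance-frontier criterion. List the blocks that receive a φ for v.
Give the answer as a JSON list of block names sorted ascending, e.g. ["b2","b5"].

Answer: ["b1"]

Derivation:
idom tree: b1←b0 b2←b1 b3←b1 b4←b2 b5←b3 b6←b1 b7←b5 b8←b1
Join-block Dom:
  b1: preds {b0,b2}: {b0} ∩ {b0,b1,b2} = {b0}; idom=b0
  b2: preds {b1,b4}: {b0,b1} ∩ {b0,b1,b2,b4} = {b0,b1}; idom=b1
  b3: preds {b1,b2}: {b0,b1} ∩ {b0,b1,b2} = {b0,b1}; idom=b1
  b6: preds {b4,b5}: {b0,b1,b2,b4} ∩ {b0,b1,b3,b5} = {b0,b1}; idom=b1
  b8: preds {b3,b6}: {b0,b1,b3} ∩ {b0,b1,b6} = {b0,b1}; idom=b1

Frontier:
  join b1 pred b0: · stop@b0
  join b1 pred b2: b2→b1 stop@b0
  join b2 pred b1: · stop@b1
  join b2 pred b4: b4→b2 stop@b1
  join b3 pred b1: · stop@b1
  join b3 pred b2: b2 stop@b1
  join b6 pred b4: b4→b2 stop@b1
  join b6 pred b5: b5→b3 stop@b1
  join b8 pred b3: b3 stop@b1
  join b8 pred b6: b6 stop@b1
  DF(b0)=∅
  DF(b1)={b1}
  DF(b2)={b1,b2,b3,b6}
  DF(b3)={b6,b8}
  DF(b4)={b2,b6}
  DF(b5)={b6}
  DF(b6)={b8}
  DF(b7)=∅
  DF(b8)=∅

φ for v: defs {b1}
  DF⁺ = {b1}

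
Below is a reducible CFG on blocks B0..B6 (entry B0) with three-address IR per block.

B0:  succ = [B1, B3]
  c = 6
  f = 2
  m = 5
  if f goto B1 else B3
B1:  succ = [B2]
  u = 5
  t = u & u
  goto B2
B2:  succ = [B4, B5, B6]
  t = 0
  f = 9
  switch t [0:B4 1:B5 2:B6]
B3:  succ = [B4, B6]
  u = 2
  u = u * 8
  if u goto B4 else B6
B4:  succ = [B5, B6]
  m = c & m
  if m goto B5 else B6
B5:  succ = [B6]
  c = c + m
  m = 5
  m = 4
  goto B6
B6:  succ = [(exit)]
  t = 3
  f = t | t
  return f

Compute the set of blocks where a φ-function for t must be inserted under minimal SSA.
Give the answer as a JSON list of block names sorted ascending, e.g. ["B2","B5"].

Answer: ["B4", "B5", "B6"]

Working:
idom tree: B1←B0 B2←B1 B3←B0 B4←B0 B5←B0 B6←B0
Dom∩ at merges:
  B4: preds {B2,B3}: {B0,B1,B2} ∩ {B0,B3} = {B0}; idom=B0
  B5: preds {B2,B4}: {B0,B1,B2} ∩ {B0,B4} = {B0}; idom=B0
  B6: preds {B2,B3,B4,B5}: {B0,B1,B2} ∩ {B0,B3} ∩ {B0,B4} ∩ {B0,B5} = {B0}; idom=B0

Frontier:
  B4←B2: walk B2→B1 to B0
  B4←B3: walk B3 to B0
  B5←B2: walk B2→B1 to B0
  B5←B4: walk B4 to B0
  B6←B2: walk B2→B1 to B0
  B6←B3: walk B3 to B0
  B6←B4: walk B4 to B0
  B6←B5: walk B5 to B0
  DF(B0)=∅
  DF(B1)={B4,B5,B6}
  DF(B2)={B4,B5,B6}
  DF(B3)={B4,B6}
  DF(B4)={B5,B6}
  DF(B5)={B6}
  DF(B6)=∅

φ for t: defs {B1,B2,B6}
  DF⁺ = {B4,B5,B6}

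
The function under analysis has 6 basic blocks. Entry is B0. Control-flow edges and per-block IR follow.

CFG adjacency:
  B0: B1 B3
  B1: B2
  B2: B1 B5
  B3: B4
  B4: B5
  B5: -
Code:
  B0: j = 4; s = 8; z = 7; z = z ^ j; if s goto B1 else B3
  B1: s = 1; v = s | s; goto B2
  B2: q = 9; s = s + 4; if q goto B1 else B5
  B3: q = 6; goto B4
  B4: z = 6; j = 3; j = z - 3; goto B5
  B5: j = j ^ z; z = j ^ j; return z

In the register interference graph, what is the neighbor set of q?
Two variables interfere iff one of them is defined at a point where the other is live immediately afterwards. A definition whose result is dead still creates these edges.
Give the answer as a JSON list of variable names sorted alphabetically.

Answer: ["j", "s", "z"]

Working:
Per-block:
  B0: def={j,s,z} ue=∅
  B1: def={s,v} ue=∅
  B2: def={q,s} ue={s}
  B3: def={q} ue=∅
  B4: def={j,z} ue=∅
  B5: def={j,z} ue={j,z}

Live sets:
  live B0: ∅→{j,z}
  live B1: {j,z}→{j,s,z}
  live B2: {j,s,z}→{j,z}
  live B3: ∅→∅
  live B4: ∅→{j,z}
  live B5: {j,z}→∅

Conflict graph:
  j — {q,s,v,z}
  q — {j,s,z}
  s — {j,q,v,z}
  v — {j,s,z}
  z — {j,q,s,v}

N(q) = ["j", "s", "z"]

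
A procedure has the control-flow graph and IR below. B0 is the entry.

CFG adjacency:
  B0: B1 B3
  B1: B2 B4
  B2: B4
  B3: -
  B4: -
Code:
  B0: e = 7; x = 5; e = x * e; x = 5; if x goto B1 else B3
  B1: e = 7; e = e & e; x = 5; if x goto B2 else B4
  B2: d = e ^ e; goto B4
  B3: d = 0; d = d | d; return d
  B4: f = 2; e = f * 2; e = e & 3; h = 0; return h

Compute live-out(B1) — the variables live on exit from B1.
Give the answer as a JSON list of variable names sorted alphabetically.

Per-block:
  B0: {e,x} / ∅
  B1: {e,x} / ∅
  B2: {d} / {e}
  B3: {d} / ∅
  B4: {e,f,h} / ∅

Backward fixpoint:
  B0 li=∅ lo=∅
  B1 li=∅ lo={e}
  B2 li={e} lo=∅
  B3 li=∅ lo=∅
  B4 li=∅ lo=∅

live-out(B1) = ["e"]

Answer: ["e"]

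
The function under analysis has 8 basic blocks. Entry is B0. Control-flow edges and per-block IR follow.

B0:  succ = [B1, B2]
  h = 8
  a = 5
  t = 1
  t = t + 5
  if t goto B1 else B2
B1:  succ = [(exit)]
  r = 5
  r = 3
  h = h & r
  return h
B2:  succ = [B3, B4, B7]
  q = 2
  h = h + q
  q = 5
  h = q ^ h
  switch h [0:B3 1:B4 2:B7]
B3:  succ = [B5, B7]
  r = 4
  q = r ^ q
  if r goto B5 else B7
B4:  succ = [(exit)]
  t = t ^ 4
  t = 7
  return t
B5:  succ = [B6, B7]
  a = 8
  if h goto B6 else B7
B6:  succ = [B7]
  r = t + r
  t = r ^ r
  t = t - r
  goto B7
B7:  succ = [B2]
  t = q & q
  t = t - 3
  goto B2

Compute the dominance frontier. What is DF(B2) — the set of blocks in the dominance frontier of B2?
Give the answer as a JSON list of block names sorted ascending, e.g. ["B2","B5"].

Answer: ["B2"]

Derivation:
idom tree: B1←B0 B2←B0 B3←B2 B4←B2 B5←B3 B6←B5 B7←B2
Join-block Dom:
  B2: preds {B0,B7}: {B0} ∩ {B0,B2,B7} = {B0}; idom=B0
  B7: preds {B2,B3,B5,B6}: {B0,B2} ∩ {B0,B2,B3} ∩ {B0,B2,B3,B5} ∩ {B0,B2,B3,B5,B6} = {B0,B2}; idom=B2

DF walk-up:
  B2←B0: walk · to B0
  B2←B7: walk B7→B2 to B0
  B7←B2: walk · to B2
  B7←B3: walk B3 to B2
  B7←B5: walk B5→B3 to B2
  B7←B6: walk B6→B5→B3 to B2
  B0: DF=∅
  B1: DF=∅
  B2: DF={B2}
  B3: DF={B7}
  B4: DF=∅
  B5: DF={B7}
  B6: DF={B7}
  B7: DF={B2}

DF(B2) = ["B2"]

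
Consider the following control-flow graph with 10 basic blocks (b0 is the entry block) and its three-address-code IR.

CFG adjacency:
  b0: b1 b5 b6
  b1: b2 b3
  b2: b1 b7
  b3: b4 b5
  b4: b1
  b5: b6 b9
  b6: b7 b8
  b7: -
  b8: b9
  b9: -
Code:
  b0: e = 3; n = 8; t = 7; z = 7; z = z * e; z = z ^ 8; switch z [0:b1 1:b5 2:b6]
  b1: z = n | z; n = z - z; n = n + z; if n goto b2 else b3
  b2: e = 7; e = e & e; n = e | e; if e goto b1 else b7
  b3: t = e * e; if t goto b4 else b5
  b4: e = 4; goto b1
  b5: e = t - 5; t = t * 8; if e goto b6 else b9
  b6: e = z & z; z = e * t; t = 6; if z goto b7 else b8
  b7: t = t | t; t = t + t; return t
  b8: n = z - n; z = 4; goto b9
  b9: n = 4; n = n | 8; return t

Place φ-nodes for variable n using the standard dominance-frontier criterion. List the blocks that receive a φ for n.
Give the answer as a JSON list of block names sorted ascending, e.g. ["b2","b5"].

idom tree: b1←b0 b2←b1 b3←b1 b4←b3 b5←b0 b6←b0 b7←b0 b8←b6 b9←b0
Join-block Dom:
  b1: preds {b0,b2,b4}: {b0} ∩ {b0,b1,b2} ∩ {b0,b1,b3,b4} = {b0}; idom=b0
  b5: preds {b0,b3}: {b0} ∩ {b0,b1,b3} = {b0}; idom=b0
  b6: preds {b0,b5}: {b0} ∩ {b0,b5} = {b0}; idom=b0
  b7: preds {b2,b6}: {b0,b1,b2} ∩ {b0,b6} = {b0}; idom=b0
  b9: preds {b5,b8}: {b0,b5} ∩ {b0,b6,b8} = {b0}; idom=b0

DF derivation:
  b1←b0: walk · to b0
  b1←b2: walk b2→b1 to b0
  b1←b4: walk b4→b3→b1 to b0
  b5←b0: walk · to b0
  b5←b3: walk b3→b1 to b0
  b6←b0: walk · to b0
  b6←b5: walk b5 to b0
  b7←b2: walk b2→b1 to b0
  b7←b6: walk b6 to b0
  b9←b5: walk b5 to b0
  b9←b8: walk b8→b6 to b0
  b0: DF=∅
  b1: DF={b1,b5,b7}
  b2: DF={b1,b7}
  b3: DF={b1,b5}
  b4: DF={b1}
  b5: DF={b6,b9}
  b6: DF={b7,b9}
  b7: DF=∅
  b8: DF={b9}
  b9: DF=∅

φ for n: defs {b0,b1,b2,b8,b9}
  DF⁺ = {b1,b5,b6,b7,b9}

Answer: ["b1", "b5", "b6", "b7", "b9"]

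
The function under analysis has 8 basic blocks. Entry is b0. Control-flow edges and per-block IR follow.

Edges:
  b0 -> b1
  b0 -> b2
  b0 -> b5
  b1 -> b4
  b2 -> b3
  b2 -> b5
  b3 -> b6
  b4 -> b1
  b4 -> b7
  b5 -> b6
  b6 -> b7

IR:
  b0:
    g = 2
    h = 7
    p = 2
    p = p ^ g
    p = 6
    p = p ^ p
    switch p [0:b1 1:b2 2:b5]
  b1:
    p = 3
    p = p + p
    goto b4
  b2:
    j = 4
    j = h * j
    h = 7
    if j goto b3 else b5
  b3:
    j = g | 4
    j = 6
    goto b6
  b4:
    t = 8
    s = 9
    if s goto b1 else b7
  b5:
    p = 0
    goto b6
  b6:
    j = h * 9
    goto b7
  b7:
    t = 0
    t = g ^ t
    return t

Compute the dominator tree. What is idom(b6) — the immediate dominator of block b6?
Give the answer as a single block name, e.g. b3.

Answer: b0

Derivation:
idom tree: b1←b0 b2←b0 b3←b2 b4←b1 b5←b0 b6←b0 b7←b0
Dom at joins:
  b1: preds {b0,b4}: {b0} ∩ {b0,b1,b4} = {b0}; idom=b0
  b5: preds {b0,b2}: {b0} ∩ {b0,b2} = {b0}; idom=b0
  b6: preds {b3,b5}: {b0,b2,b3} ∩ {b0,b5} = {b0}; idom=b0
  b7: preds {b4,b6}: {b0,b1,b4} ∩ {b0,b6} = {b0}; idom=b0

idom(b6) = b0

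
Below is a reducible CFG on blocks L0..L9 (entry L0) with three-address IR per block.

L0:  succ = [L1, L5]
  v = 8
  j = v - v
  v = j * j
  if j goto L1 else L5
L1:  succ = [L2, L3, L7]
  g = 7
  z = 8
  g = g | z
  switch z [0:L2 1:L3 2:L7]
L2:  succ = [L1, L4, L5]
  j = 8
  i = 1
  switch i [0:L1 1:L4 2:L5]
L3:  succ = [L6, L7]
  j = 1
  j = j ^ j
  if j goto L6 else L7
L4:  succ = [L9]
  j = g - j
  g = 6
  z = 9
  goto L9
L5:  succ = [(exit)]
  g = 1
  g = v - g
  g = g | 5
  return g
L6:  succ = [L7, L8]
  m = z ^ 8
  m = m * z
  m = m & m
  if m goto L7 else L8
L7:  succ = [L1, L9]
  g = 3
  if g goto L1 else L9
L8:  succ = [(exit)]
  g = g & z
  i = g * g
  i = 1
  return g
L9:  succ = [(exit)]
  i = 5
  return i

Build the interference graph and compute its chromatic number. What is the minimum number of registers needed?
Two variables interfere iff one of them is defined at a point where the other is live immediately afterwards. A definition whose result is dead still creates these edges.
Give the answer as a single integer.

Answer: 4

Analysis:
Block summaries:
  L0: def={j,v} ue=∅
  L1: def={g,z} ue=∅
  L2: def={i,j} ue=∅
  L3: def={j} ue=∅
  L4: def={g,j,z} ue={g,j}
  L5: def={g} ue={v}
  L6: def={m} ue={z}
  L7: def={g} ue=∅
  L8: def={g,i} ue={g,z}
  L9: def={i} ue=∅

Liveness:
  L0: in=∅ out={v}
  L1: in={v} out={g,v,z}
  L2: in={g,v} out={g,j,v}
  L3: in={g,v,z} out={g,v,z}
  L4: in={g,j} out=∅
  L5: in={v} out=∅
  L6: in={g,v,z} out={g,v,z}
  L7: in={v} out={v}
  L8: in={g,z} out=∅
  L9: in=∅ out=∅

Interference:
  g↔{i,j,m,v,z}
  i↔{g,j,v}
  j↔{g,i,v,z}
  m↔{g,v,z}
  v↔{g,i,j,m,z}
  z↔{g,j,m,v}

Registers:
  clique {g,i,j,v} ⇒ need ≥ 4
  4-colouring: c0={g}  c1={v}  c2={j,m}  c3={i,z}
  χ = 4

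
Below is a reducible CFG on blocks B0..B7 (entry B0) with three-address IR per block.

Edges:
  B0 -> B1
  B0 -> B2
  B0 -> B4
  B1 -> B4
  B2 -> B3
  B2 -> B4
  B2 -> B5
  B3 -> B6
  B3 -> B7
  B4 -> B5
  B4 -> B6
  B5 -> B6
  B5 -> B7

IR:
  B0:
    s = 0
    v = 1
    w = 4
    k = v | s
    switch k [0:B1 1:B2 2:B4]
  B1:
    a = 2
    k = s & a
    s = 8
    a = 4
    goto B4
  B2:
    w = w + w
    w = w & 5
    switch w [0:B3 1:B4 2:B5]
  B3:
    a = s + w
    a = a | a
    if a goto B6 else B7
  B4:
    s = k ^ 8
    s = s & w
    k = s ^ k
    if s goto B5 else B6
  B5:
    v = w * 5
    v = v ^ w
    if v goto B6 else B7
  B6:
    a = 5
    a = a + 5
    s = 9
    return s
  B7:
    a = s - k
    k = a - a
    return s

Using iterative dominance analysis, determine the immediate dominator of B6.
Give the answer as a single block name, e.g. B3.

Answer: B0

Derivation:
idom tree: B1←B0 B2←B0 B3←B2 B4←B0 B5←B0 B6←B0 B7←B0
Dom at joins:
  B4: preds {B0,B1,B2}: {B0} ∩ {B0,B1} ∩ {B0,B2} = {B0}; idom=B0
  B5: preds {B2,B4}: {B0,B2} ∩ {B0,B4} = {B0}; idom=B0
  B6: preds {B3,B4,B5}: {B0,B2,B3} ∩ {B0,B4} ∩ {B0,B5} = {B0}; idom=B0
  B7: preds {B3,B5}: {B0,B2,B3} ∩ {B0,B5} = {B0}; idom=B0

idom(B6) = B0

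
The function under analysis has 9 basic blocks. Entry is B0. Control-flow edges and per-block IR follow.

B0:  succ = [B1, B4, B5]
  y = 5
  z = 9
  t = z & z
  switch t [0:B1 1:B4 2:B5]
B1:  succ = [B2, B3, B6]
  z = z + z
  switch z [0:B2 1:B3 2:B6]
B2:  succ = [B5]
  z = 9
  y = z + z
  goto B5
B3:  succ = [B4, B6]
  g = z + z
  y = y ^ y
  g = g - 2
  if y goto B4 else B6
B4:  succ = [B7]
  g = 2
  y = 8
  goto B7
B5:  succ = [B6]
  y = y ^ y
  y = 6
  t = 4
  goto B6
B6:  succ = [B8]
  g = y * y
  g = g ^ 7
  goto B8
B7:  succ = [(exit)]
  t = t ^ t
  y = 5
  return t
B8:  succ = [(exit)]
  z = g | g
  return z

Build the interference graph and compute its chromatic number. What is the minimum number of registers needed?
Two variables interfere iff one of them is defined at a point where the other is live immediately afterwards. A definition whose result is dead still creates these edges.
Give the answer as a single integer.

def/use:
  B0: {t,y,z} / ∅
  B1: {z} / {z}
  B2: {y,z} / ∅
  B3: {g,y} / {y,z}
  B4: {g,y} / ∅
  B5: {t,y} / {y}
  B6: {g} / {y}
  B7: {t,y} / {t}
  B8: {z} / {g}

Backward fixpoint:
  B0 li=∅ lo={t,y,z}
  B1 li={t,y,z} lo={t,y,z}
  B2 li=∅ lo={y}
  B3 li={t,y,z} lo={t,y}
  B4 li={t} lo={t}
  B5 li={y} lo={y}
  B6 li={y} lo={g}
  B7 li={t} lo=∅
  B8 li={g} lo=∅

Interference:
  g — {t,y}
  t — {g,y,z}
  y — {g,t,z}
  z — {t,y}

Chromatic number:
  clique {g,t,y} ⇒ need ≥ 3
  3-colouring: c0={t}  c1={y}  c2={g,z}
  χ = 3

Answer: 3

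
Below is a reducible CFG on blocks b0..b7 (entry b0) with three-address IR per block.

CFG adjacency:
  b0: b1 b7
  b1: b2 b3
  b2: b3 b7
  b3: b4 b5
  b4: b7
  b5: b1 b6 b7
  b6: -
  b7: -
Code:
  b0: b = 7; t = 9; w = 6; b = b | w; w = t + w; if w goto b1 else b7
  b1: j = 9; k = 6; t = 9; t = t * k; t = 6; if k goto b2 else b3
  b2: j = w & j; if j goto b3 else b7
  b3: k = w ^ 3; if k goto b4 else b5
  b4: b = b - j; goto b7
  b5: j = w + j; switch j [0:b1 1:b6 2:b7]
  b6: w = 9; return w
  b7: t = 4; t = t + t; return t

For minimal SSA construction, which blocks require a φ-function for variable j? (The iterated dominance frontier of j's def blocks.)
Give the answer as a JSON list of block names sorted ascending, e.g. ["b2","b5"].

idom tree: b1←b0 b2←b1 b3←b1 b4←b3 b5←b3 b6←b5 b7←b0
Dom at joins:
  b1: preds {b0,b5}: {b0} ∩ {b0,b1,b3,b5} = {b0}; idom=b0
  b3: preds {b1,b2}: {b0,b1} ∩ {b0,b1,b2} = {b0,b1}; idom=b1
  b7: preds {b0,b2,b4,b5}: {b0} ∩ {b0,b1,b2} ∩ {b0,b1,b3,b4} ∩ {b0,b1,b3,b5} = {b0}; idom=b0

DF walk-up:
  b1←b0: walk · to b0
  b1←b5: walk b5→b3→b1 to b0
  b3←b1: walk · to b1
  b3←b2: walk b2 to b1
  b7←b0: walk · to b0
  b7←b2: walk b2→b1 to b0
  b7←b4: walk b4→b3→b1 to b0
  b7←b5: walk b5→b3→b1 to b0
  b0 → ∅
  b1 → {b1,b7}
  b2 → {b3,b7}
  b3 → {b1,b7}
  b4 → {b7}
  b5 → {b1,b7}
  b6 → ∅
  b7 → ∅

φ for j: defs {b1,b2,b5}
  DF⁺ = {b1,b3,b7}

Answer: ["b1", "b3", "b7"]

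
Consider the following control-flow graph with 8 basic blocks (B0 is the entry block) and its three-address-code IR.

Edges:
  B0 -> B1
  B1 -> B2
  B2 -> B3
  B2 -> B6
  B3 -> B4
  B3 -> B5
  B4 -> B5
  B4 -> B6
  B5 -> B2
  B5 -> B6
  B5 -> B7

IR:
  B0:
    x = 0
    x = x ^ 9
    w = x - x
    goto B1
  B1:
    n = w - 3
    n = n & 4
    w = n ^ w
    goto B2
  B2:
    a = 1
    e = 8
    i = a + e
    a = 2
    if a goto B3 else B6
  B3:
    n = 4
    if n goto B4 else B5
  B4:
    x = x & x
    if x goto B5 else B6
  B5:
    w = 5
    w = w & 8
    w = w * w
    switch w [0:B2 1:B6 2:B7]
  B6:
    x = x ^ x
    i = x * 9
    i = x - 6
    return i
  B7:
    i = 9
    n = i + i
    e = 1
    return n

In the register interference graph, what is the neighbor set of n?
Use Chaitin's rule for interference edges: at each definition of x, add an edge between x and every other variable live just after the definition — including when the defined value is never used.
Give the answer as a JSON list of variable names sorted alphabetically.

Answer: ["e", "w", "x"]

Derivation:
def/use:
  B0: {w,x} / ∅
  B1: {n,w} / {w}
  B2: {a,e,i} / ∅
  B3: {n} / ∅
  B4: {x} / {x}
  B5: {w} / ∅
  B6: {i,x} / {x}
  B7: {e,i,n} / ∅

Backward fixpoint:
  live B0: ∅→{w,x}
  live B1: {w,x}→{x}
  live B2: {x}→{x}
  live B3: {x}→{x}
  live B4: {x}→{x}
  live B5: {x}→{x}
  live B6: {x}→∅
  live B7: ∅→∅

Conflict graph:
  a: {e,x}
  e: {a,n,x}
  i: {x}
  n: {e,w,x}
  w: {n,x}
  x: {a,e,i,n,w}

N(n) = ["e", "w", "x"]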